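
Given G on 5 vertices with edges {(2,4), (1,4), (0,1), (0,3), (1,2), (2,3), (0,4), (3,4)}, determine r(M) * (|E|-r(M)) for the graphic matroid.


r(M) = |V| - c = 5 - 1 = 4.
nullity = |E| - r(M) = 8 - 4 = 4.
Product = 4 * 4 = 16.

16


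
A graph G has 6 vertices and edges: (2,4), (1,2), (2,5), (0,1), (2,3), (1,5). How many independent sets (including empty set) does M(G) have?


An independent set in a graphic matroid is an acyclic edge subset.
G has 6 vertices and 6 edges.
Enumerate all 2^6 = 64 subsets, checking for acyclicity.
Total independent sets = 56.

56


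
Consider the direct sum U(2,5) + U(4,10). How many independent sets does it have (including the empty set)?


For a direct sum, |I(M1+M2)| = |I(M1)| * |I(M2)|.
|I(U(2,5))| = sum C(5,k) for k=0..2 = 16.
|I(U(4,10))| = sum C(10,k) for k=0..4 = 386.
Total = 16 * 386 = 6176.

6176


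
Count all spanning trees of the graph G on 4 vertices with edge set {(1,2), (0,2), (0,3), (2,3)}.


By Kirchhoff's matrix tree theorem, the number of spanning trees equals
the determinant of any cofactor of the Laplacian matrix L.
G has 4 vertices and 4 edges.
Computing the (3 x 3) cofactor determinant gives 3.

3


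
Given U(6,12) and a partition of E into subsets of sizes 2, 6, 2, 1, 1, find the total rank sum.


r(Ai) = min(|Ai|, 6) for each part.
Sum = min(2,6) + min(6,6) + min(2,6) + min(1,6) + min(1,6)
    = 2 + 6 + 2 + 1 + 1
    = 12.

12


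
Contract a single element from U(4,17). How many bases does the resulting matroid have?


Contracting e from U(4,17) gives U(3,16).
Bases of U(3,16) = C(16,3) = 16! / (3! * 13!) = 560.

560


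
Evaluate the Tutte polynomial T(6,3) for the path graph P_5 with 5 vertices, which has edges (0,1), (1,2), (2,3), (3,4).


A path on 5 vertices is a tree with 4 edges.
T(x,y) = x^(4) for any tree.
T(6,3) = 6^4 = 1296.

1296


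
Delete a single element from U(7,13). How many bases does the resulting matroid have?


Deleting e from U(7,13) gives U(7,12) since n > r.
Bases of U(7,12) = C(12,7) = 792.

792


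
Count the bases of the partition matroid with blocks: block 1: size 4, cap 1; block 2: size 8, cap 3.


A basis picks exactly ci elements from block i.
Number of bases = product of C(|Si|, ci).
= C(4,1) * C(8,3)
= 4 * 56
= 224.

224


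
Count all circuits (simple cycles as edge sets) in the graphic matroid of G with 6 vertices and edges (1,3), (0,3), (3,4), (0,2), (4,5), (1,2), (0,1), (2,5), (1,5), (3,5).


A circuit in a graphic matroid = edge set of a simple cycle.
G has 6 vertices and 10 edges.
Enumerating all minimal edge subsets forming cycles...
Total circuits found: 21.

21


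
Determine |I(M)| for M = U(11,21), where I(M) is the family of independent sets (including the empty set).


Independent sets of U(11,21) are all subsets of size <= 11.
Count = (21 choose 0) + (21 choose 1) + (21 choose 2) + (21 choose 3) + (21 choose 4) + (21 choose 5) + (21 choose 6) + (21 choose 7) + (21 choose 8) + (21 choose 9) + (21 choose 10) + (21 choose 11)
     = 1 + 21 + 210 + 1330 + 5985 + 20349 + 54264 + 116280 + 203490 + 293930 + 352716 + 352716
     = 1401292.

1401292


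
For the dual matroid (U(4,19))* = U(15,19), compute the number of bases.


The dual of U(r,n) is U(n-r, n) = U(15,19).
Bases of U(15,19) are all (15)-element subsets.
|B(M*)| = (19 choose 15) = 3876.

3876


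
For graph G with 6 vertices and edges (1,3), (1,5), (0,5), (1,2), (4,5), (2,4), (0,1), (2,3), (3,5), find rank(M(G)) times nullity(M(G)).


r(M) = |V| - c = 6 - 1 = 5.
nullity = |E| - r(M) = 9 - 5 = 4.
Product = 5 * 4 = 20.

20


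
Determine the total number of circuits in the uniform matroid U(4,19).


In U(4,19), circuits are the (5)-element subsets.
Any set of 5 elements is dependent, and removing any one element gives
an independent set of size 4, so it is a minimal dependent set.
Number of circuits = (19 choose 5) = 11628.

11628


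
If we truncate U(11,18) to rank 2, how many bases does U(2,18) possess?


Truncating U(11,18) to rank 2 gives U(2,18).
Bases of U(2,18) are all 2-element subsets of 18 elements.
Number of bases = C(18,2) = 18! / (2! * 16!) = 153.

153


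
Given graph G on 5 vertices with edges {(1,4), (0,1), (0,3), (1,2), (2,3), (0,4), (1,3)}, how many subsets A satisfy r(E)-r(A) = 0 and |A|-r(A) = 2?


R(x,y) = sum over A in 2^E of x^(r(E)-r(A)) * y^(|A|-r(A)).
G has 5 vertices, 7 edges. r(E) = 4.
Enumerate all 2^7 = 128 subsets.
Count subsets with r(E)-r(A)=0 and |A|-r(A)=2: 7.

7


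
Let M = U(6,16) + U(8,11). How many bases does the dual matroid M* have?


(M1+M2)* = M1* + M2*.
M1* = U(10,16), bases: C(16,10) = 8008.
M2* = U(3,11), bases: C(11,3) = 165.
|B(M*)| = 8008 * 165 = 1321320.

1321320


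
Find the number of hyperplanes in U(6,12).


Hyperplanes of U(6,12) are flats of rank 5.
In a uniform matroid, these are exactly the (5)-element subsets.
Count = (12 choose 5) = 792.

792


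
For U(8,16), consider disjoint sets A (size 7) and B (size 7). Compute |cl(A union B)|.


|A union B| = 7 + 7 = 14 (disjoint).
In U(8,16), cl(S) = S if |S| < 8, else cl(S) = E.
Since 14 >= 8, cl(A union B) = E.
|cl(A union B)| = 16.

16


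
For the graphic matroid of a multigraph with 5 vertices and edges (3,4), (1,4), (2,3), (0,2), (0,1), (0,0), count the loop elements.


In a graphic matroid, a loop is a self-loop edge (u,u) with rank 0.
Examining all 6 edges for self-loops...
Self-loops found: (0,0)
Number of loops = 1.

1


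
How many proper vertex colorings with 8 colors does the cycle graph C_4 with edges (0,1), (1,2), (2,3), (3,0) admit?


P(C_4, k) = (k-1)^4 + (-1)^4*(k-1).
P(8) = (7)^4 + 7
= 2401 + 7 = 2408.

2408


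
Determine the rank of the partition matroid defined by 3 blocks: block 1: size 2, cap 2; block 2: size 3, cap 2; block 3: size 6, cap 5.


Rank of a partition matroid = sum of min(|Si|, ci) for each block.
= min(2,2) + min(3,2) + min(6,5)
= 2 + 2 + 5
= 9.

9


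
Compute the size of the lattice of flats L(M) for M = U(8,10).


Flats of U(8,10): every subset of size < 8 is a flat, plus E itself.
Count = (10 choose 0) + (10 choose 1) + (10 choose 2) + (10 choose 3) + (10 choose 4) + (10 choose 5) + (10 choose 6) + (10 choose 7) + 1
     = 1 + 10 + 45 + 120 + 210 + 252 + 210 + 120 + 1
     = 969.

969


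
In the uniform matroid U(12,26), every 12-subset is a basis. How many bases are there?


Bases of U(12,26) are all 12-element subsets of the 26-element ground set.
Number of bases = C(26,12).
C(26,12) = 26! / (12! * 14!) = 9657700.

9657700


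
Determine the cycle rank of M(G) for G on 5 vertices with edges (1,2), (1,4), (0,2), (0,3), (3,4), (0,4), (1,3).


Cycle rank (nullity) = |E| - r(M) = |E| - (|V| - c).
|E| = 7, |V| = 5, c = 1.
Nullity = 7 - (5 - 1) = 7 - 4 = 3.

3


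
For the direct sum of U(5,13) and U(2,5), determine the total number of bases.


Bases of a direct sum M1 + M2: |B| = |B(M1)| * |B(M2)|.
|B(U(5,13))| = C(13,5) = 1287.
|B(U(2,5))| = C(5,2) = 10.
Total bases = 1287 * 10 = 12870.

12870


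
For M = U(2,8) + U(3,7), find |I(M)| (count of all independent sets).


For a direct sum, |I(M1+M2)| = |I(M1)| * |I(M2)|.
|I(U(2,8))| = sum C(8,k) for k=0..2 = 37.
|I(U(3,7))| = sum C(7,k) for k=0..3 = 64.
Total = 37 * 64 = 2368.

2368


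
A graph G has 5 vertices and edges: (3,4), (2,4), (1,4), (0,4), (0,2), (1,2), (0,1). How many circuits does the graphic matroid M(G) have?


A circuit in a graphic matroid = edge set of a simple cycle.
G has 5 vertices and 7 edges.
Enumerating all minimal edge subsets forming cycles...
Total circuits found: 7.

7


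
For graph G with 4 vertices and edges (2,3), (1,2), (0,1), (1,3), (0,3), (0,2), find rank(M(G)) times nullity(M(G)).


r(M) = |V| - c = 4 - 1 = 3.
nullity = |E| - r(M) = 6 - 3 = 3.
Product = 3 * 3 = 9.

9


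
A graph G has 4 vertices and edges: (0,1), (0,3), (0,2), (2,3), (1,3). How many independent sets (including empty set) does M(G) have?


An independent set in a graphic matroid is an acyclic edge subset.
G has 4 vertices and 5 edges.
Enumerate all 2^5 = 32 subsets, checking for acyclicity.
Total independent sets = 24.

24


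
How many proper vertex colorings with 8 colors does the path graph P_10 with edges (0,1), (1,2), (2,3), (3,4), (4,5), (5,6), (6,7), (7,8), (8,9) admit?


P(P_10, k) = k * (k-1)^(9).
P(8) = 8 * 7^9 = 8 * 40353607 = 322828856.

322828856


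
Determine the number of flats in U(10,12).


Flats of U(10,12): every subset of size < 10 is a flat, plus E itself.
Count = (12 choose 0) + (12 choose 1) + (12 choose 2) + (12 choose 3) + (12 choose 4) + (12 choose 5) + (12 choose 6) + (12 choose 7) + (12 choose 8) + (12 choose 9) + 1
     = 1 + 12 + 66 + 220 + 495 + 792 + 924 + 792 + 495 + 220 + 1
     = 4018.

4018


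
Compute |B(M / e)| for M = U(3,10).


Contracting e from U(3,10) gives U(2,9).
Bases of U(2,9) = (9 choose 2) = 36.

36


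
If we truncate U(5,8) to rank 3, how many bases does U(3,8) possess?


Truncating U(5,8) to rank 3 gives U(3,8).
Bases of U(3,8) are all 3-element subsets of 8 elements.
Number of bases = C(8,3) = 8! / (3! * 5!) = 56.

56


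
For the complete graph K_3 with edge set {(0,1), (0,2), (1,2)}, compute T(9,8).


T(K_3; x,y) = x^2 + x + y.
T(9,8) = 81 + 9 + 8 = 98.

98


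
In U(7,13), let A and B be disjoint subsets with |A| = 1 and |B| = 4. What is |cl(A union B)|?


|A union B| = 1 + 4 = 5 (disjoint).
In U(7,13), cl(S) = S if |S| < 7, else cl(S) = E.
Since 5 < 7, cl(A union B) = A union B.
|cl(A union B)| = 5.

5


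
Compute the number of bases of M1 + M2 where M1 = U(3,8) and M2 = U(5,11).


Bases of a direct sum M1 + M2: |B| = |B(M1)| * |B(M2)|.
|B(U(3,8))| = C(8,3) = 56.
|B(U(5,11))| = C(11,5) = 462.
Total bases = 56 * 462 = 25872.

25872


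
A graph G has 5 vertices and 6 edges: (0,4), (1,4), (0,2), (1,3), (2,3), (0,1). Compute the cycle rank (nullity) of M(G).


Cycle rank (nullity) = |E| - r(M) = |E| - (|V| - c).
|E| = 6, |V| = 5, c = 1.
Nullity = 6 - (5 - 1) = 6 - 4 = 2.

2


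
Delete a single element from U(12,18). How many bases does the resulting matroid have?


Deleting e from U(12,18) gives U(12,17) since n > r.
Bases of U(12,17) = C(17,12) = 6188.

6188


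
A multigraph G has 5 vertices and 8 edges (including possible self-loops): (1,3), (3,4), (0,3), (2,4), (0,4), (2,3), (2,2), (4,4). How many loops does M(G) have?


In a graphic matroid, a loop is a self-loop edge (u,u) with rank 0.
Examining all 8 edges for self-loops...
Self-loops found: (2,2), (4,4)
Number of loops = 2.

2


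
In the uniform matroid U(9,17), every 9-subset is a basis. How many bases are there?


Bases of U(9,17) are all 9-element subsets of the 17-element ground set.
Number of bases = C(17,9).
(17 choose 9) = 24310.

24310


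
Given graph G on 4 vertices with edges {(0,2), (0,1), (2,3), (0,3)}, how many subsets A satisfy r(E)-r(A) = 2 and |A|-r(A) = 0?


R(x,y) = sum over A in 2^E of x^(r(E)-r(A)) * y^(|A|-r(A)).
G has 4 vertices, 4 edges. r(E) = 3.
Enumerate all 2^4 = 16 subsets.
Count subsets with r(E)-r(A)=2 and |A|-r(A)=0: 4.

4


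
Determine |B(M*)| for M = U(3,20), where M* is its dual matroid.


The dual of U(r,n) is U(n-r, n) = U(17,20).
Bases of U(17,20) are all (17)-element subsets.
|B(M*)| = (20 choose 17) = 1140.

1140


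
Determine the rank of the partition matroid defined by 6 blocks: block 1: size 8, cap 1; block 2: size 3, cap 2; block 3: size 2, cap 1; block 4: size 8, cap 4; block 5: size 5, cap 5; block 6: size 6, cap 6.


Rank of a partition matroid = sum of min(|Si|, ci) for each block.
= min(8,1) + min(3,2) + min(2,1) + min(8,4) + min(5,5) + min(6,6)
= 1 + 2 + 1 + 4 + 5 + 6
= 19.

19


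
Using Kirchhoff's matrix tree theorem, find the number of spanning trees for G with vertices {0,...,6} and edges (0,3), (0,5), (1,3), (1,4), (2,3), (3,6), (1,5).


By Kirchhoff's matrix tree theorem, the number of spanning trees equals
the determinant of any cofactor of the Laplacian matrix L.
G has 7 vertices and 7 edges.
Computing the (6 x 6) cofactor determinant gives 4.

4


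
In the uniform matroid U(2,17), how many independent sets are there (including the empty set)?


Independent sets of U(2,17) are all subsets of size <= 2.
Count = (17 choose 0) + (17 choose 1) + (17 choose 2)
     = 1 + 17 + 136
     = 154.

154


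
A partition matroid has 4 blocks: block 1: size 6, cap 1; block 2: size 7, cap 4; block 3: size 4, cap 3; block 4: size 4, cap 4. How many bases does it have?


A basis picks exactly ci elements from block i.
Number of bases = product of C(|Si|, ci).
= C(6,1) * C(7,4) * C(4,3) * C(4,4)
= 6 * 35 * 4 * 1
= 840.

840


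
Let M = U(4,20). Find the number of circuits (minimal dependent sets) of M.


In U(4,20), circuits are the (5)-element subsets.
Any set of 5 elements is dependent, and removing any one element gives
an independent set of size 4, so it is a minimal dependent set.
Number of circuits = (20 choose 5) = 15504.

15504


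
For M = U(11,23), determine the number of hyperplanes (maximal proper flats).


Hyperplanes of U(11,23) are flats of rank 10.
In a uniform matroid, these are exactly the (10)-element subsets.
Count = (23 choose 10) = 1144066.

1144066


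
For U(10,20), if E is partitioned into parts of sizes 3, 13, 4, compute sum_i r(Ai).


r(Ai) = min(|Ai|, 10) for each part.
Sum = min(3,10) + min(13,10) + min(4,10)
    = 3 + 10 + 4
    = 17.

17


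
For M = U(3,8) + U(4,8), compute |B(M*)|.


(M1+M2)* = M1* + M2*.
M1* = U(5,8), bases: C(8,5) = 56.
M2* = U(4,8), bases: C(8,4) = 70.
|B(M*)| = 56 * 70 = 3920.

3920


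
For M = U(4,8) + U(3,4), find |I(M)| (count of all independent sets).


For a direct sum, |I(M1+M2)| = |I(M1)| * |I(M2)|.
|I(U(4,8))| = sum C(8,k) for k=0..4 = 163.
|I(U(3,4))| = sum C(4,k) for k=0..3 = 15.
Total = 163 * 15 = 2445.

2445


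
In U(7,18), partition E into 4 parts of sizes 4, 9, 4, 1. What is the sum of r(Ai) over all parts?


r(Ai) = min(|Ai|, 7) for each part.
Sum = min(4,7) + min(9,7) + min(4,7) + min(1,7)
    = 4 + 7 + 4 + 1
    = 16.

16


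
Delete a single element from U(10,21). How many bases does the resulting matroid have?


Deleting e from U(10,21) gives U(10,20) since n > r.
Bases of U(10,20) = (20 choose 10) = 184756.

184756


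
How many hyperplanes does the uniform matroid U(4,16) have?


Hyperplanes of U(4,16) are flats of rank 3.
In a uniform matroid, these are exactly the (3)-element subsets.
Count = C(16,3) = 16! / (3! * 13!) = 560.

560


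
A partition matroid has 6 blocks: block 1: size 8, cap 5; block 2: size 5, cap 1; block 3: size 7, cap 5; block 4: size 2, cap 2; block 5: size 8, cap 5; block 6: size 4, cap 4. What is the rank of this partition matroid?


Rank of a partition matroid = sum of min(|Si|, ci) for each block.
= min(8,5) + min(5,1) + min(7,5) + min(2,2) + min(8,5) + min(4,4)
= 5 + 1 + 5 + 2 + 5 + 4
= 22.

22


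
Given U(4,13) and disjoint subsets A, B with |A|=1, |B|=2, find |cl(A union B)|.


|A union B| = 1 + 2 = 3 (disjoint).
In U(4,13), cl(S) = S if |S| < 4, else cl(S) = E.
Since 3 < 4, cl(A union B) = A union B.
|cl(A union B)| = 3.

3


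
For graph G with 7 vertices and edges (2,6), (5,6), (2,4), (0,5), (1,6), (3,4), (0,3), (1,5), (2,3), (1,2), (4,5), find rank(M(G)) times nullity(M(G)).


r(M) = |V| - c = 7 - 1 = 6.
nullity = |E| - r(M) = 11 - 6 = 5.
Product = 6 * 5 = 30.

30


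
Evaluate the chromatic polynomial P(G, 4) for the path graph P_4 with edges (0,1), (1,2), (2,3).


P(P_4, k) = k * (k-1)^(3).
P(4) = 4 * 3^3 = 4 * 27 = 108.

108


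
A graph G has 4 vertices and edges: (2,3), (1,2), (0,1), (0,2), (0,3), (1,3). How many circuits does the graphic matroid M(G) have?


A circuit in a graphic matroid = edge set of a simple cycle.
G has 4 vertices and 6 edges.
Enumerating all minimal edge subsets forming cycles...
Total circuits found: 7.

7


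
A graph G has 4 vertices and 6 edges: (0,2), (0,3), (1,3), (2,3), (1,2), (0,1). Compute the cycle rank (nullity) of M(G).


Cycle rank (nullity) = |E| - r(M) = |E| - (|V| - c).
|E| = 6, |V| = 4, c = 1.
Nullity = 6 - (4 - 1) = 6 - 3 = 3.

3


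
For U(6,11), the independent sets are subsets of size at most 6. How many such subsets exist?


Independent sets of U(6,11) are all subsets of size <= 6.
Count = C(11,0) + C(11,1) + C(11,2) + C(11,3) + C(11,4) + C(11,5) + C(11,6)
     = 1 + 11 + 55 + 165 + 330 + 462 + 462
     = 1486.

1486


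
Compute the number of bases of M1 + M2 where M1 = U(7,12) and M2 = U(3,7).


Bases of a direct sum M1 + M2: |B| = |B(M1)| * |B(M2)|.
|B(U(7,12))| = C(12,7) = 792.
|B(U(3,7))| = C(7,3) = 35.
Total bases = 792 * 35 = 27720.

27720


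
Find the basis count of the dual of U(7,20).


The dual of U(r,n) is U(n-r, n) = U(13,20).
Bases of U(13,20) are all (13)-element subsets.
|B(M*)| = (20 choose 13) = 77520.

77520


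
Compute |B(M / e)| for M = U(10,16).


Contracting e from U(10,16) gives U(9,15).
Bases of U(9,15) = (15 choose 9) = 5005.

5005


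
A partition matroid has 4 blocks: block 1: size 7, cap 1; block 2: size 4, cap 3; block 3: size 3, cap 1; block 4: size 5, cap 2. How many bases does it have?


A basis picks exactly ci elements from block i.
Number of bases = product of C(|Si|, ci).
= C(7,1) * C(4,3) * C(3,1) * C(5,2)
= 7 * 4 * 3 * 10
= 840.

840


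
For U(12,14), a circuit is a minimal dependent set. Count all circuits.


In U(12,14), circuits are the (13)-element subsets.
Any set of 13 elements is dependent, and removing any one element gives
an independent set of size 12, so it is a minimal dependent set.
Number of circuits = C(14,13) = 14! / (13! * 1!) = 14.

14


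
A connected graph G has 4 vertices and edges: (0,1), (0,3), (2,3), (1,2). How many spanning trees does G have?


By Kirchhoff's matrix tree theorem, the number of spanning trees equals
the determinant of any cofactor of the Laplacian matrix L.
G has 4 vertices and 4 edges.
Computing the (3 x 3) cofactor determinant gives 4.

4


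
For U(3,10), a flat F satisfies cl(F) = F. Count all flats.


Flats of U(3,10): every subset of size < 3 is a flat, plus E itself.
Count = C(10,0) + C(10,1) + C(10,2) + 1
     = 1 + 10 + 45 + 1
     = 57.

57


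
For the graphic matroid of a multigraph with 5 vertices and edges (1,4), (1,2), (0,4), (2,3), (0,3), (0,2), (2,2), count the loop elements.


In a graphic matroid, a loop is a self-loop edge (u,u) with rank 0.
Examining all 7 edges for self-loops...
Self-loops found: (2,2)
Number of loops = 1.

1


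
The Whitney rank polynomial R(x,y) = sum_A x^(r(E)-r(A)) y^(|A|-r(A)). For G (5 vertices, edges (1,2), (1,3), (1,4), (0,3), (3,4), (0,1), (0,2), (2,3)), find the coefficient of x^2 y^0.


R(x,y) = sum over A in 2^E of x^(r(E)-r(A)) * y^(|A|-r(A)).
G has 5 vertices, 8 edges. r(E) = 4.
Enumerate all 2^8 = 256 subsets.
Count subsets with r(E)-r(A)=2 and |A|-r(A)=0: 28.

28


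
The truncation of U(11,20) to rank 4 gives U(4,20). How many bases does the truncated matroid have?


Truncating U(11,20) to rank 4 gives U(4,20).
Bases of U(4,20) are all 4-element subsets of 20 elements.
Number of bases = C(20,4) = (20 * 19 * 18 * 17) / (1 * 2 * 3 * 4) = 4845.

4845


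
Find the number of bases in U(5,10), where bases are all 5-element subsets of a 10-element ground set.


Bases of U(5,10) are all 5-element subsets of the 10-element ground set.
Number of bases = C(10,5).
(10 choose 5) = 252.

252


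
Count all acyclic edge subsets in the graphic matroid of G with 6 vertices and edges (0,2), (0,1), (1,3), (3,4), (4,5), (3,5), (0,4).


An independent set in a graphic matroid is an acyclic edge subset.
G has 6 vertices and 7 edges.
Enumerate all 2^7 = 128 subsets, checking for acyclicity.
Total independent sets = 104.

104


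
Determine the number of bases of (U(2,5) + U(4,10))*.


(M1+M2)* = M1* + M2*.
M1* = U(3,5), bases: C(5,3) = 10.
M2* = U(6,10), bases: C(10,6) = 210.
|B(M*)| = 10 * 210 = 2100.

2100


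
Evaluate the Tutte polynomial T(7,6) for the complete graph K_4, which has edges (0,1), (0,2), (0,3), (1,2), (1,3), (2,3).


T(K_4; x,y) = x^3 + 3x^2 + 4xy + 2x + y^3 + 3y^2 + 2y.
Substituting x=7, y=6:
= 343 + 147 + 168 + 14 + 216 + 108 + 12
= 1008.

1008


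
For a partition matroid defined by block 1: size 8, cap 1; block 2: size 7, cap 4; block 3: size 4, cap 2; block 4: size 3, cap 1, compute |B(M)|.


A basis picks exactly ci elements from block i.
Number of bases = product of C(|Si|, ci).
= C(8,1) * C(7,4) * C(4,2) * C(3,1)
= 8 * 35 * 6 * 3
= 5040.

5040


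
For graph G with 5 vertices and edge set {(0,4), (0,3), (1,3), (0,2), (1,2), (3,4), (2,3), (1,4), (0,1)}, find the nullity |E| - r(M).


Cycle rank (nullity) = |E| - r(M) = |E| - (|V| - c).
|E| = 9, |V| = 5, c = 1.
Nullity = 9 - (5 - 1) = 9 - 4 = 5.

5


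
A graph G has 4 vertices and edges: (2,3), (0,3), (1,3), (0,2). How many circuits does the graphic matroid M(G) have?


A circuit in a graphic matroid = edge set of a simple cycle.
G has 4 vertices and 4 edges.
Enumerating all minimal edge subsets forming cycles...
Total circuits found: 1.

1


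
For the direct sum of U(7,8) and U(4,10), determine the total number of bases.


Bases of a direct sum M1 + M2: |B| = |B(M1)| * |B(M2)|.
|B(U(7,8))| = C(8,7) = 8.
|B(U(4,10))| = C(10,4) = 210.
Total bases = 8 * 210 = 1680.

1680


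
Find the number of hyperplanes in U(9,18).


Hyperplanes of U(9,18) are flats of rank 8.
In a uniform matroid, these are exactly the (8)-element subsets.
Count = (18 choose 8) = 43758.

43758


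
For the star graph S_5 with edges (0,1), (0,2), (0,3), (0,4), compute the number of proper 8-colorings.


P(tree, k) = k * (k-1)^(4) for any tree on 5 vertices.
P(8) = 8 * 7^4 = 8 * 2401 = 19208.

19208


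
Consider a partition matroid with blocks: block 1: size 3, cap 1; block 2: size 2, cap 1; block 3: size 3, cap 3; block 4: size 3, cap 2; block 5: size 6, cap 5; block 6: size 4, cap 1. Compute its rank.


Rank of a partition matroid = sum of min(|Si|, ci) for each block.
= min(3,1) + min(2,1) + min(3,3) + min(3,2) + min(6,5) + min(4,1)
= 1 + 1 + 3 + 2 + 5 + 1
= 13.

13


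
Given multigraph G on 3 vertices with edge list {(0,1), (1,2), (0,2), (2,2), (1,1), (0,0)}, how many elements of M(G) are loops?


In a graphic matroid, a loop is a self-loop edge (u,u) with rank 0.
Examining all 6 edges for self-loops...
Self-loops found: (2,2), (1,1), (0,0)
Number of loops = 3.

3


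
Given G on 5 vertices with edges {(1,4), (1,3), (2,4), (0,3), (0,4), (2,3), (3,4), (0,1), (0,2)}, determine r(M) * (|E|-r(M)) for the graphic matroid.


r(M) = |V| - c = 5 - 1 = 4.
nullity = |E| - r(M) = 9 - 4 = 5.
Product = 4 * 5 = 20.

20


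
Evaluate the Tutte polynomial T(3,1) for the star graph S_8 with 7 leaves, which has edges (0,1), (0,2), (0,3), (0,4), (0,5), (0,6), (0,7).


A star on 8 vertices is a tree with 7 edges.
T(x,y) = x^(7) for any tree.
T(3,1) = 3^7 = 2187.

2187


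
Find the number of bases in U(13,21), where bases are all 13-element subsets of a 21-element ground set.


Bases of U(13,21) are all 13-element subsets of the 21-element ground set.
Number of bases = C(21,13).
(21 choose 13) = 203490.

203490


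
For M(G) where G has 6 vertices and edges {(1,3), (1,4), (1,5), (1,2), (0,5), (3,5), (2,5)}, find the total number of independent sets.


An independent set in a graphic matroid is an acyclic edge subset.
G has 6 vertices and 7 edges.
Enumerate all 2^7 = 128 subsets, checking for acyclicity.
Total independent sets = 96.

96


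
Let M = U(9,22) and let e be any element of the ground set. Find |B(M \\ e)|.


Deleting e from U(9,22) gives U(9,21) since n > r.
Bases of U(9,21) = (21 choose 9) = 293930.

293930


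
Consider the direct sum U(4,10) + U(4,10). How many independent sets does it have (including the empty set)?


For a direct sum, |I(M1+M2)| = |I(M1)| * |I(M2)|.
|I(U(4,10))| = sum C(10,k) for k=0..4 = 386.
|I(U(4,10))| = sum C(10,k) for k=0..4 = 386.
Total = 386 * 386 = 148996.

148996


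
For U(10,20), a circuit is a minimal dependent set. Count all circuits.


In U(10,20), circuits are the (11)-element subsets.
Any set of 11 elements is dependent, and removing any one element gives
an independent set of size 10, so it is a minimal dependent set.
Number of circuits = C(20,11) = 20! / (11! * 9!) = 167960.

167960


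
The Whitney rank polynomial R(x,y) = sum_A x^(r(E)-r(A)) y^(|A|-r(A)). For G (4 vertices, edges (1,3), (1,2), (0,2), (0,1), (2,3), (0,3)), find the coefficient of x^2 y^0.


R(x,y) = sum over A in 2^E of x^(r(E)-r(A)) * y^(|A|-r(A)).
G has 4 vertices, 6 edges. r(E) = 3.
Enumerate all 2^6 = 64 subsets.
Count subsets with r(E)-r(A)=2 and |A|-r(A)=0: 6.

6


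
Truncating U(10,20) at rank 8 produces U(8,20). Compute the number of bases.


Truncating U(10,20) to rank 8 gives U(8,20).
Bases of U(8,20) are all 8-element subsets of 20 elements.
Number of bases = (20 choose 8) = 125970.

125970


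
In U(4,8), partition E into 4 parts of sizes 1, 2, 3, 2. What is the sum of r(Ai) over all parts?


r(Ai) = min(|Ai|, 4) for each part.
Sum = min(1,4) + min(2,4) + min(3,4) + min(2,4)
    = 1 + 2 + 3 + 2
    = 8.

8


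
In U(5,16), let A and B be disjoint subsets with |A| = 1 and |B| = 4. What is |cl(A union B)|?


|A union B| = 1 + 4 = 5 (disjoint).
In U(5,16), cl(S) = S if |S| < 5, else cl(S) = E.
Since 5 >= 5, cl(A union B) = E.
|cl(A union B)| = 16.

16


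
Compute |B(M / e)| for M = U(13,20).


Contracting e from U(13,20) gives U(12,19).
Bases of U(12,19) = (19 choose 12) = 50388.

50388


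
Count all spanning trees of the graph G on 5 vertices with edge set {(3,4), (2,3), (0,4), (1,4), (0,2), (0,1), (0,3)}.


By Kirchhoff's matrix tree theorem, the number of spanning trees equals
the determinant of any cofactor of the Laplacian matrix L.
G has 5 vertices and 7 edges.
Computing the (4 x 4) cofactor determinant gives 21.

21


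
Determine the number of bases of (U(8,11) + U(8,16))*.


(M1+M2)* = M1* + M2*.
M1* = U(3,11), bases: C(11,3) = 165.
M2* = U(8,16), bases: C(16,8) = 12870.
|B(M*)| = 165 * 12870 = 2123550.

2123550


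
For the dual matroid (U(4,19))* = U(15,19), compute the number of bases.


The dual of U(r,n) is U(n-r, n) = U(15,19).
Bases of U(15,19) are all (15)-element subsets.
|B(M*)| = C(19,15) = 19! / (15! * 4!) = 3876.

3876


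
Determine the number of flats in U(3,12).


Flats of U(3,12): every subset of size < 3 is a flat, plus E itself.
Count = (12 choose 0) + (12 choose 1) + (12 choose 2) + 1
     = 1 + 12 + 66 + 1
     = 80.

80


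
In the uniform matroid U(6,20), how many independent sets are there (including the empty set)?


Independent sets of U(6,20) are all subsets of size <= 6.
Count = (20 choose 0) + (20 choose 1) + (20 choose 2) + (20 choose 3) + (20 choose 4) + (20 choose 5) + (20 choose 6)
     = 1 + 20 + 190 + 1140 + 4845 + 15504 + 38760
     = 60460.

60460


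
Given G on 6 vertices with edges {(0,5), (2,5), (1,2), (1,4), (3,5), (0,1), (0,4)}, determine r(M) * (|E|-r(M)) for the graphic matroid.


r(M) = |V| - c = 6 - 1 = 5.
nullity = |E| - r(M) = 7 - 5 = 2.
Product = 5 * 2 = 10.

10


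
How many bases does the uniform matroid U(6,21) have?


Bases of U(6,21) are all 6-element subsets of the 21-element ground set.
Number of bases = C(21,6).
C(21,6) = 54264.

54264


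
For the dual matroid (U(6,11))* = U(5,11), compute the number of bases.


The dual of U(r,n) is U(n-r, n) = U(5,11).
Bases of U(5,11) are all (5)-element subsets.
|B(M*)| = C(11,5) = 11! / (5! * 6!) = 462.

462


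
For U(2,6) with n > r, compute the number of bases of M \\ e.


Deleting e from U(2,6) gives U(2,5) since n > r.
Bases of U(2,5) = C(5,2) = 5! / (2! * 3!) = 10.

10


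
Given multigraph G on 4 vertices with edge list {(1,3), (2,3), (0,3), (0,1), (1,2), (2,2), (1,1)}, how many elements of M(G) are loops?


In a graphic matroid, a loop is a self-loop edge (u,u) with rank 0.
Examining all 7 edges for self-loops...
Self-loops found: (2,2), (1,1)
Number of loops = 2.

2


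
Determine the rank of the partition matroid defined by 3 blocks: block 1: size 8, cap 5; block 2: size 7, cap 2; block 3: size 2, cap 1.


Rank of a partition matroid = sum of min(|Si|, ci) for each block.
= min(8,5) + min(7,2) + min(2,1)
= 5 + 2 + 1
= 8.

8


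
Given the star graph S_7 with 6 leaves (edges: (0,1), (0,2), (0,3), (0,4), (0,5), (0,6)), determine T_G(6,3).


A star on 7 vertices is a tree with 6 edges.
T(x,y) = x^(6) for any tree.
T(6,3) = 6^6 = 46656.

46656


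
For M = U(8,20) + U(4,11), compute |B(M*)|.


(M1+M2)* = M1* + M2*.
M1* = U(12,20), bases: C(20,12) = 125970.
M2* = U(7,11), bases: C(11,7) = 330.
|B(M*)| = 125970 * 330 = 41570100.

41570100


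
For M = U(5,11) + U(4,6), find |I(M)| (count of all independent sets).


For a direct sum, |I(M1+M2)| = |I(M1)| * |I(M2)|.
|I(U(5,11))| = sum C(11,k) for k=0..5 = 1024.
|I(U(4,6))| = sum C(6,k) for k=0..4 = 57.
Total = 1024 * 57 = 58368.

58368


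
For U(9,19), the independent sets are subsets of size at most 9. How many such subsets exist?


Independent sets of U(9,19) are all subsets of size <= 9.
Count = C(19,0) + C(19,1) + C(19,2) + C(19,3) + C(19,4) + C(19,5) + C(19,6) + C(19,7) + C(19,8) + C(19,9)
     = 1 + 19 + 171 + 969 + 3876 + 11628 + 27132 + 50388 + 75582 + 92378
     = 262144.

262144


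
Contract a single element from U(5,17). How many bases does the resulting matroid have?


Contracting e from U(5,17) gives U(4,16).
Bases of U(4,16) = C(16,4) = (16 * 15 * 14 * 13) / (1 * 2 * 3 * 4) = 1820.

1820


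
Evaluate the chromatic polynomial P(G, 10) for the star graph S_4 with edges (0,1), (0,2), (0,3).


P(tree, k) = k * (k-1)^(3) for any tree on 4 vertices.
P(10) = 10 * 9^3 = 10 * 729 = 7290.

7290


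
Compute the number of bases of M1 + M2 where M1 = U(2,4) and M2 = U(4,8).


Bases of a direct sum M1 + M2: |B| = |B(M1)| * |B(M2)|.
|B(U(2,4))| = C(4,2) = 6.
|B(U(4,8))| = C(8,4) = 70.
Total bases = 6 * 70 = 420.

420


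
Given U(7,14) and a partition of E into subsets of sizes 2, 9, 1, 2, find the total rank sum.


r(Ai) = min(|Ai|, 7) for each part.
Sum = min(2,7) + min(9,7) + min(1,7) + min(2,7)
    = 2 + 7 + 1 + 2
    = 12.

12


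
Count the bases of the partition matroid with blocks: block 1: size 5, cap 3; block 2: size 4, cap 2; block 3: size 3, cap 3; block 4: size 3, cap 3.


A basis picks exactly ci elements from block i.
Number of bases = product of C(|Si|, ci).
= C(5,3) * C(4,2) * C(3,3) * C(3,3)
= 10 * 6 * 1 * 1
= 60.

60


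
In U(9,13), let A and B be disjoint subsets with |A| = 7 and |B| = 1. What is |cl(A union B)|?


|A union B| = 7 + 1 = 8 (disjoint).
In U(9,13), cl(S) = S if |S| < 9, else cl(S) = E.
Since 8 < 9, cl(A union B) = A union B.
|cl(A union B)| = 8.

8


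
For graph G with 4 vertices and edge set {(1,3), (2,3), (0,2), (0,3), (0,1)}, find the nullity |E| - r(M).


Cycle rank (nullity) = |E| - r(M) = |E| - (|V| - c).
|E| = 5, |V| = 4, c = 1.
Nullity = 5 - (4 - 1) = 5 - 3 = 2.

2


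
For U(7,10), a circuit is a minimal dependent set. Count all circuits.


In U(7,10), circuits are the (8)-element subsets.
Any set of 8 elements is dependent, and removing any one element gives
an independent set of size 7, so it is a minimal dependent set.
Number of circuits = (10 choose 8) = 45.

45


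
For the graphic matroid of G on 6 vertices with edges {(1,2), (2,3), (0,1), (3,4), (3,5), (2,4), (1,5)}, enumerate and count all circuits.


A circuit in a graphic matroid = edge set of a simple cycle.
G has 6 vertices and 7 edges.
Enumerating all minimal edge subsets forming cycles...
Total circuits found: 3.

3


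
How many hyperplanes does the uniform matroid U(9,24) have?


Hyperplanes of U(9,24) are flats of rank 8.
In a uniform matroid, these are exactly the (8)-element subsets.
Count = (24 choose 8) = 735471.

735471


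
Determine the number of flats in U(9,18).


Flats of U(9,18): every subset of size < 9 is a flat, plus E itself.
Count = C(18,0) + C(18,1) + C(18,2) + C(18,3) + C(18,4) + C(18,5) + C(18,6) + C(18,7) + C(18,8) + 1
     = 1 + 18 + 153 + 816 + 3060 + 8568 + 18564 + 31824 + 43758 + 1
     = 106763.

106763


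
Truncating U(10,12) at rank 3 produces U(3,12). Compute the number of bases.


Truncating U(10,12) to rank 3 gives U(3,12).
Bases of U(3,12) are all 3-element subsets of 12 elements.
Number of bases = (12 choose 3) = 220.

220


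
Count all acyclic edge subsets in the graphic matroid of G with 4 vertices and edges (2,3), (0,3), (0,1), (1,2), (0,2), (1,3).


An independent set in a graphic matroid is an acyclic edge subset.
G has 4 vertices and 6 edges.
Enumerate all 2^6 = 64 subsets, checking for acyclicity.
Total independent sets = 38.

38


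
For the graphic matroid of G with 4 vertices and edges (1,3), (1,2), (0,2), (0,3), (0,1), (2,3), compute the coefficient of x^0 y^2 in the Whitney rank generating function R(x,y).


R(x,y) = sum over A in 2^E of x^(r(E)-r(A)) * y^(|A|-r(A)).
G has 4 vertices, 6 edges. r(E) = 3.
Enumerate all 2^6 = 64 subsets.
Count subsets with r(E)-r(A)=0 and |A|-r(A)=2: 6.

6


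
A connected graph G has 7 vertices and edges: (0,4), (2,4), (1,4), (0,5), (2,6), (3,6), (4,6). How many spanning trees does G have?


By Kirchhoff's matrix tree theorem, the number of spanning trees equals
the determinant of any cofactor of the Laplacian matrix L.
G has 7 vertices and 7 edges.
Computing the (6 x 6) cofactor determinant gives 3.

3


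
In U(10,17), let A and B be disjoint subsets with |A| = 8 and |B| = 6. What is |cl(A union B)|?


|A union B| = 8 + 6 = 14 (disjoint).
In U(10,17), cl(S) = S if |S| < 10, else cl(S) = E.
Since 14 >= 10, cl(A union B) = E.
|cl(A union B)| = 17.

17


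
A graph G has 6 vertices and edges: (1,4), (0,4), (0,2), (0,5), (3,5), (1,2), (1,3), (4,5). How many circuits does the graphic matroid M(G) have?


A circuit in a graphic matroid = edge set of a simple cycle.
G has 6 vertices and 8 edges.
Enumerating all minimal edge subsets forming cycles...
Total circuits found: 7.

7


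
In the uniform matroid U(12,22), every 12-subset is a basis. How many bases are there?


Bases of U(12,22) are all 12-element subsets of the 22-element ground set.
Number of bases = C(22,12).
C(22,12) = 646646.

646646


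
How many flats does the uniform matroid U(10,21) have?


Flats of U(10,21): every subset of size < 10 is a flat, plus E itself.
Count = C(21,0) + C(21,1) + C(21,2) + C(21,3) + C(21,4) + C(21,5) + C(21,6) + C(21,7) + C(21,8) + C(21,9) + 1
     = 1 + 21 + 210 + 1330 + 5985 + 20349 + 54264 + 116280 + 203490 + 293930 + 1
     = 695861.

695861


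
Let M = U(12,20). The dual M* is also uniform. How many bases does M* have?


The dual of U(r,n) is U(n-r, n) = U(8,20).
Bases of U(8,20) are all (8)-element subsets.
|B(M*)| = C(20,8) = 20! / (8! * 12!) = 125970.

125970


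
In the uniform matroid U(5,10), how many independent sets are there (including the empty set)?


Independent sets of U(5,10) are all subsets of size <= 5.
Count = C(10,0) + C(10,1) + C(10,2) + C(10,3) + C(10,4) + C(10,5)
     = 1 + 10 + 45 + 120 + 210 + 252
     = 638.

638


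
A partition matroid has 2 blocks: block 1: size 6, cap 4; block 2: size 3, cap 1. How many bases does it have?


A basis picks exactly ci elements from block i.
Number of bases = product of C(|Si|, ci).
= C(6,4) * C(3,1)
= 15 * 3
= 45.

45


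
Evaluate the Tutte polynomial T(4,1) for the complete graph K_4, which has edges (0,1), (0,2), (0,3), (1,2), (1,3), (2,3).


T(K_4; x,y) = x^3 + 3x^2 + 4xy + 2x + y^3 + 3y^2 + 2y.
Substituting x=4, y=1:
= 64 + 48 + 16 + 8 + 1 + 3 + 2
= 142.

142


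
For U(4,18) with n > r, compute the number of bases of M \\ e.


Deleting e from U(4,18) gives U(4,17) since n > r.
Bases of U(4,17) = (17 choose 4) = 2380.

2380


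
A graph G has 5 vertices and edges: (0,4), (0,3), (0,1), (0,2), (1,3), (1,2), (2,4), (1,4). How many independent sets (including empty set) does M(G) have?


An independent set in a graphic matroid is an acyclic edge subset.
G has 5 vertices and 8 edges.
Enumerate all 2^8 = 256 subsets, checking for acyclicity.
Total independent sets = 128.

128


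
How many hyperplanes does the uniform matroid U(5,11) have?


Hyperplanes of U(5,11) are flats of rank 4.
In a uniform matroid, these are exactly the (4)-element subsets.
Count = C(11,4) = (11 * 10 * 9 * 8) / (1 * 2 * 3 * 4) = 330.

330


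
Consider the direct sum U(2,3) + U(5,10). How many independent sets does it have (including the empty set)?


For a direct sum, |I(M1+M2)| = |I(M1)| * |I(M2)|.
|I(U(2,3))| = sum C(3,k) for k=0..2 = 7.
|I(U(5,10))| = sum C(10,k) for k=0..5 = 638.
Total = 7 * 638 = 4466.

4466


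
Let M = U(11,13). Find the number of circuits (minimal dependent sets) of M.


In U(11,13), circuits are the (12)-element subsets.
Any set of 12 elements is dependent, and removing any one element gives
an independent set of size 11, so it is a minimal dependent set.
Number of circuits = C(13,12) = 13! / (12! * 1!) = 13.

13


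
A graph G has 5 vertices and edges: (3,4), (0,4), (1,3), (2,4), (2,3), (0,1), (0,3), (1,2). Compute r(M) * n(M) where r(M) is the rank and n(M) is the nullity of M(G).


r(M) = |V| - c = 5 - 1 = 4.
nullity = |E| - r(M) = 8 - 4 = 4.
Product = 4 * 4 = 16.

16


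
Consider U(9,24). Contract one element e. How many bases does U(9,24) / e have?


Contracting e from U(9,24) gives U(8,23).
Bases of U(8,23) = (23 choose 8) = 490314.

490314


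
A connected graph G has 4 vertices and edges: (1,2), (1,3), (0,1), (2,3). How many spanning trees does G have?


By Kirchhoff's matrix tree theorem, the number of spanning trees equals
the determinant of any cofactor of the Laplacian matrix L.
G has 4 vertices and 4 edges.
Computing the (3 x 3) cofactor determinant gives 3.

3


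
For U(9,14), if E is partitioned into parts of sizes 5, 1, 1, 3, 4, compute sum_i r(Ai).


r(Ai) = min(|Ai|, 9) for each part.
Sum = min(5,9) + min(1,9) + min(1,9) + min(3,9) + min(4,9)
    = 5 + 1 + 1 + 3 + 4
    = 14.

14


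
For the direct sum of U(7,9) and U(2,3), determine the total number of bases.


Bases of a direct sum M1 + M2: |B| = |B(M1)| * |B(M2)|.
|B(U(7,9))| = C(9,7) = 36.
|B(U(2,3))| = C(3,2) = 3.
Total bases = 36 * 3 = 108.

108


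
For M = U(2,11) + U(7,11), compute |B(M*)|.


(M1+M2)* = M1* + M2*.
M1* = U(9,11), bases: C(11,9) = 55.
M2* = U(4,11), bases: C(11,4) = 330.
|B(M*)| = 55 * 330 = 18150.

18150


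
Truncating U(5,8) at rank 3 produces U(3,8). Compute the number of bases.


Truncating U(5,8) to rank 3 gives U(3,8).
Bases of U(3,8) are all 3-element subsets of 8 elements.
Number of bases = C(8,3) = 8! / (3! * 5!) = 56.

56


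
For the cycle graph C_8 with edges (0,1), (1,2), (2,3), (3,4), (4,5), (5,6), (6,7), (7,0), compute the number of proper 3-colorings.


P(C_8, k) = (k-1)^8 + (-1)^8*(k-1).
P(3) = (2)^8 + 2
= 256 + 2 = 258.

258


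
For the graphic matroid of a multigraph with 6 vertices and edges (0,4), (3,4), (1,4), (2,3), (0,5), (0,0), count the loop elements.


In a graphic matroid, a loop is a self-loop edge (u,u) with rank 0.
Examining all 6 edges for self-loops...
Self-loops found: (0,0)
Number of loops = 1.

1


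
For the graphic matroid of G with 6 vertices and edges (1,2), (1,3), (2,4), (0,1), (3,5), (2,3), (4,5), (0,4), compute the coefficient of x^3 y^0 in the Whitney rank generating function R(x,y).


R(x,y) = sum over A in 2^E of x^(r(E)-r(A)) * y^(|A|-r(A)).
G has 6 vertices, 8 edges. r(E) = 5.
Enumerate all 2^8 = 256 subsets.
Count subsets with r(E)-r(A)=3 and |A|-r(A)=0: 28.

28
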